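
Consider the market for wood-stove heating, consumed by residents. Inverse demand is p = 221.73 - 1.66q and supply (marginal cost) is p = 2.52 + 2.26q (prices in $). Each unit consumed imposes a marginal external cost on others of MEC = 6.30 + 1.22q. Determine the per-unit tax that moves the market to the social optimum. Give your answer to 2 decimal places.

Social marginal benefit = demand − MEC = 215.43 - 2.88q.
Set SMB = MC: 215.43 - 2.88q = 2.52 + 2.26q → q* = 41.4222.
The Pigouvian tax equals MEC at q*: 6.30 + 1.22×41.4222 = 56.8351.

tax = $56.84 per unit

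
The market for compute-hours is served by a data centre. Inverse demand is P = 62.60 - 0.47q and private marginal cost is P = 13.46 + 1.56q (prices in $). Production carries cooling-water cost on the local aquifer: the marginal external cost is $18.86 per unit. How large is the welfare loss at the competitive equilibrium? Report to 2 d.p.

DWL = $87.61

Market equilibrium (private): 13.46 + 1.56q = 62.60 - 0.47q → q_m = 24.2069.
Social marginal cost = private MC + MEC = 32.32 + 1.56q.
Set SMC = demand: 32.32 + 1.56q = 62.60 - 0.47q → q* = 14.9163.
The welfare-loss triangle has base |q_m − q*| and height MEC(q_m) (the vertical gap between SMC and demand is zero at q* and MEC at q_m).
DWL = ½ × 9.2906 × 18.8600 = 87.6104.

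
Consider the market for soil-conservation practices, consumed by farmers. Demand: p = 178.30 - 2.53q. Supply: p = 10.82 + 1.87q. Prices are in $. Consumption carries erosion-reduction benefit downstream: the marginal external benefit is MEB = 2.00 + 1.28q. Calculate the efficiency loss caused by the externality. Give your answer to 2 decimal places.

DWL = $412.29

Market equilibrium (private): 10.82 + 1.87q = 178.30 - 2.53q → q_m = 38.0636.
Social marginal benefit = demand + MEB = 180.30 - 1.25q.
Set SMB = MC: 180.30 - 1.25q = 10.82 + 1.87q → q* = 54.3205.
The welfare-loss triangle has base |q_m − q*| and height MEB(q_m) (the vertical gap between SMB and MC is zero at q* and MEB at q_m).
DWL = ½ × 16.2569 × 50.7215 = 412.2872.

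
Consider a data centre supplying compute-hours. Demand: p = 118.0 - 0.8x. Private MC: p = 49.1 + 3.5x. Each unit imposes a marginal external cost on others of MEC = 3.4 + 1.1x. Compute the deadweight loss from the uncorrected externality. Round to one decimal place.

Market equilibrium (private): 49.1 + 3.5x = 118.0 - 0.8x → x_m = 16.0233.
Social marginal cost = private MC + MEC = 52.5 + 4.6x.
Set SMC = demand: 52.5 + 4.6x = 118.0 - 0.8x → x* = 12.1296.
Between x* and x_m the wedge SMC − demand runs linearly from 0 to MEC(x_m), so the loss is a triangle.
DWL = ½ × 3.8937 × 21.0256 = 40.9337.

DWL = 40.9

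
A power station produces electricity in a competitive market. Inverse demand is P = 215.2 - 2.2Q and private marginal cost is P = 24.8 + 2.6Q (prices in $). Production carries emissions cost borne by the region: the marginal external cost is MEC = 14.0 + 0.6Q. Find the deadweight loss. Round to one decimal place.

Market equilibrium (private): 24.8 + 2.6Q = 215.2 - 2.2Q → Q_m = 39.6667.
Social marginal cost = private MC + MEC = 38.8 + 3.2Q.
Set SMC = demand: 38.8 + 3.2Q = 215.2 - 2.2Q → Q* = 32.6667.
Between Q* and Q_m the wedge SMC − demand runs linearly from 0 to MEC(Q_m), so the loss is a triangle.
DWL = ½ × 7.0000 × 37.8000 = 132.3000.

DWL = $132.3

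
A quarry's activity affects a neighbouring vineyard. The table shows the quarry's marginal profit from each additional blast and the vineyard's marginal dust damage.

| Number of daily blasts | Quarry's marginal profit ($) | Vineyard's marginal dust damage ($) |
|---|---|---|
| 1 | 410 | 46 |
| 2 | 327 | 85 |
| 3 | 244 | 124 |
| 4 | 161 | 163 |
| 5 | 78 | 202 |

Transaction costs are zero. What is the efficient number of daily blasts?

3

Bargaining reaches the level where marginal profit last exceeds marginal dust damage.
That holds through level 3 (244 ≥ 124) but not at 4 (161 < 163).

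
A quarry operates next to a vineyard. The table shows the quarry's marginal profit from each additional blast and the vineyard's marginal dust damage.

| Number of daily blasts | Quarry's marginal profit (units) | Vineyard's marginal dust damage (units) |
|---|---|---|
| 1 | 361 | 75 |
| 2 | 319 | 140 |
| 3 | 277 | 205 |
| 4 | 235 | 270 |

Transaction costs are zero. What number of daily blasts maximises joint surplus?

3

Bargaining reaches the level where marginal profit last exceeds marginal dust damage.
That holds through level 3 (277 ≥ 205) but not at 4 (235 < 270).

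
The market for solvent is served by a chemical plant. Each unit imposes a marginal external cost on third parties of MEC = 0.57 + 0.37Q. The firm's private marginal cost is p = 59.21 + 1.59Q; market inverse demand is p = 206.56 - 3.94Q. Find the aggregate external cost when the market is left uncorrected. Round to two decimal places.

Market equilibrium (private): 59.21 + 1.59Q = 206.56 - 3.94Q → Q_m = 26.6456.
Total external cost = ∫₀^{Q_m} (0.57 + 0.37Q) dQ = 0.57×26.6456 + ½×0.37×26.6456² = 146.5358.

146.54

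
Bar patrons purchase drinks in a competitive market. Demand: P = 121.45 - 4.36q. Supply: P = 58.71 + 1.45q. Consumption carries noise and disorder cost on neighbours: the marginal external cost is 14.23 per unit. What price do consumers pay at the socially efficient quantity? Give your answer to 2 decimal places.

Social marginal benefit = demand − MEC = 107.22 - 4.36q.
Set SMB = MC: 107.22 - 4.36q = 58.71 + 1.45q → q* = 8.3494.
Consumer price on the demand curve at q*: 121.45 − 4.36×8.3494 = 85.0466.

P = 85.05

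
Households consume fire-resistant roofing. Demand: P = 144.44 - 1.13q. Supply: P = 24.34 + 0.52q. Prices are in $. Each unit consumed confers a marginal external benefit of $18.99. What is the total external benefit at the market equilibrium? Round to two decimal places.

Market equilibrium (private): 24.34 + 0.52q = 144.44 - 1.13q → q_m = 72.7879.
Total external benefit = MEB × q_m = 18.99 × 72.7879 = 1382.2422.

$1382.24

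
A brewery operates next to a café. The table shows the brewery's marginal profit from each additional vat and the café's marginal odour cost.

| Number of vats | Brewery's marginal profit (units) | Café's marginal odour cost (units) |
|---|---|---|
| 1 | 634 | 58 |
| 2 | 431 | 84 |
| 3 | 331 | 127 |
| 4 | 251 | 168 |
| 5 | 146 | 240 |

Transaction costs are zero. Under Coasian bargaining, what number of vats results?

4

Bargaining reaches the level where marginal profit last exceeds marginal odour cost.
That holds through level 4 (251 ≥ 168) but not at 5 (146 < 240).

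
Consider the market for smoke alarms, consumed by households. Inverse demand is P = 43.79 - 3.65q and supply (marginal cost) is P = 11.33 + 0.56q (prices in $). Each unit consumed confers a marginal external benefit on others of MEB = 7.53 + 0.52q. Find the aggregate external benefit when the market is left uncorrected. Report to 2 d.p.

$73.51

Market equilibrium (private): 11.33 + 0.56q = 43.79 - 3.65q → q_m = 7.7102.
Total external benefit = ∫₀^{q_m} (7.53 + 0.52q) dq = 7.53×7.7102 + ½×0.52×7.7102² = 73.5141.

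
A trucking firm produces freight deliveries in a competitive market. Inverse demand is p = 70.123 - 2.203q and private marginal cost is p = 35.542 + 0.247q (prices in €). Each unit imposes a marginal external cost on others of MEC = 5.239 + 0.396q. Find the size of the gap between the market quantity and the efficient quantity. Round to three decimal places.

3.805 units

Market equilibrium (private): 35.542 + 0.247q = 70.123 - 2.203q → q_m = 14.1147.
Social marginal cost = private MC + MEC = 40.781 + 0.643q.
Set SMC = demand: 40.781 + 0.643q = 70.123 - 2.203q → q* = 10.3099.
Gap = |14.1147 − 10.3099| = 3.8048.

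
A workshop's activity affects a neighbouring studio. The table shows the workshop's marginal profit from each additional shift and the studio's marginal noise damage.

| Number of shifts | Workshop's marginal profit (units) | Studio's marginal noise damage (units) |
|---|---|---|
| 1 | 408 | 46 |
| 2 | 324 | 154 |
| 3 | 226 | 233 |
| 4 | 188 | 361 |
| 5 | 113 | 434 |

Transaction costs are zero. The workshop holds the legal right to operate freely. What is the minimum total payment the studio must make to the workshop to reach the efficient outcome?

527

Left alone the workshop would choose level 5 (marginal profit stays positive).
Efficient level: k* = 2 (marginal profit ≥ marginal noise damage through 2).
The studio must at least cover the workshop's forgone profit from cutting 5→2: 226 + 188 + 113 = 527.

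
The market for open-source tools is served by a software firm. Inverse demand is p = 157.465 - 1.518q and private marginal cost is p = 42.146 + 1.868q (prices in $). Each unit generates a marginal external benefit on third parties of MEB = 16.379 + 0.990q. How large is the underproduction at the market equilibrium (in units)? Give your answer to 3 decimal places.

20.908 units

Market equilibrium (private): 42.146 + 1.868q = 157.465 - 1.518q → q_m = 34.0576.
Social marginal cost = private MC − MEB = 25.767 + 0.878q.
Set SMC = demand: 25.767 + 0.878q = 157.465 - 1.518q → q* = 54.9658.
Gap = |34.0576 − 54.9658| = 20.9082.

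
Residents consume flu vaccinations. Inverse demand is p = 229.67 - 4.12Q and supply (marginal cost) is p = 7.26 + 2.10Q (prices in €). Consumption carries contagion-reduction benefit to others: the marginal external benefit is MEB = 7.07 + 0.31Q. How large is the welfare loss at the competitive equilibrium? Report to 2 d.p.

Market equilibrium (private): 7.26 + 2.10Q = 229.67 - 4.12Q → Q_m = 35.7572.
Social marginal benefit = demand + MEB = 236.74 - 3.81Q.
Set SMB = MC: 236.74 - 3.81Q = 7.26 + 2.10Q → Q* = 38.8291.
The welfare-loss triangle has base |Q_m − Q*| and height MEB(Q_m) (the vertical gap between SMB and MC is zero at Q* and MEB at Q_m).
DWL = ½ × 3.0719 × 18.1547 = 27.8847.

DWL = €27.88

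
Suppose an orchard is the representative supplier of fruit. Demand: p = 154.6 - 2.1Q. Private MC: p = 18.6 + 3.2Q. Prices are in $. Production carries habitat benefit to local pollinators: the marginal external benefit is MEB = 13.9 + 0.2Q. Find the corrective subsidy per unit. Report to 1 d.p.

Social marginal cost = private MC − MEB = 4.7 + 3.0Q.
Set SMC = demand: 4.7 + 3.0Q = 154.6 - 2.1Q → Q* = 29.3922.
The Pigouvian subsidy equals MEB at Q*: 13.9 + 0.2×29.3922 = 19.7784.

subsidy = $19.8 per unit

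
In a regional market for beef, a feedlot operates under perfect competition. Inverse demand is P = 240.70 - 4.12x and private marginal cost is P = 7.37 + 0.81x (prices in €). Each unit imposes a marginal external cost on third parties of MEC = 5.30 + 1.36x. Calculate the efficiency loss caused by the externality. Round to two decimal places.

DWL = €385.81

Market equilibrium (private): 7.37 + 0.81x = 240.70 - 4.12x → x_m = 47.3286.
Social marginal cost = private MC + MEC = 12.67 + 2.17x.
Set SMC = demand: 12.67 + 2.17x = 240.70 - 4.12x → x* = 36.2528.
Height of the DWL triangle at x_m is SMC(x_m) − demand(x_m) = MEC(x_m) = 69.6669.
DWL = ½ × 11.0758 × 69.6669 = 385.8083.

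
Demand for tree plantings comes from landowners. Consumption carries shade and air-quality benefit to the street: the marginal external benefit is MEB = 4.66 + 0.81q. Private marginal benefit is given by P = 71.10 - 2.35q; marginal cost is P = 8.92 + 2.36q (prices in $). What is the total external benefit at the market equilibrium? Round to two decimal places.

Market equilibrium (private): 8.92 + 2.36q = 71.10 - 2.35q → q_m = 13.2017.
Total external benefit = ∫₀^{q_m} (4.66 + 0.81q) dq = 4.66×13.2017 + ½×0.81×13.2017² = 132.1053.

$132.11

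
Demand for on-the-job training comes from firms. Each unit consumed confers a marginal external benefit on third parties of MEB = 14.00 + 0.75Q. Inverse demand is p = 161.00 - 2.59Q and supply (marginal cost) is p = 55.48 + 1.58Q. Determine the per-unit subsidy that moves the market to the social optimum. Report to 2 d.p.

subsidy = 40.21 per unit

Social marginal benefit = demand + MEB = 175.00 - 1.84Q.
Set SMB = MC: 175.00 - 1.84Q = 55.48 + 1.58Q → Q* = 34.9474.
The Pigouvian subsidy equals MEB at Q*: 14.00 + 0.75×34.9474 = 40.2106.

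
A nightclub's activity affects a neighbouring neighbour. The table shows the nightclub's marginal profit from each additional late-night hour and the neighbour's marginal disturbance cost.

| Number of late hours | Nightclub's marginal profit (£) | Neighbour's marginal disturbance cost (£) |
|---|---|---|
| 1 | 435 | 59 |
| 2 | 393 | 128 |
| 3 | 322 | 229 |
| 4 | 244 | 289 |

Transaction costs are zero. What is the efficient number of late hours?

3

Bargaining reaches the level where marginal profit last exceeds marginal disturbance cost.
That holds through level 3 (322 ≥ 229) but not at 4 (244 < 289).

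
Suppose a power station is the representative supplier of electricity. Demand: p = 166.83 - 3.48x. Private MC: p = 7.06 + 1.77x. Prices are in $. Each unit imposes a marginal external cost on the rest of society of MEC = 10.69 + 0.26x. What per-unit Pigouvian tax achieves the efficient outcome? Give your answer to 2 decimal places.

tax = $17.72 per unit

Social marginal cost = private MC + MEC = 17.75 + 2.03x.
Set SMC = demand: 17.75 + 2.03x = 166.83 - 3.48x → x* = 27.0563.
The Pigouvian tax equals MEC at x*: 10.69 + 0.26×27.0563 = 17.7246.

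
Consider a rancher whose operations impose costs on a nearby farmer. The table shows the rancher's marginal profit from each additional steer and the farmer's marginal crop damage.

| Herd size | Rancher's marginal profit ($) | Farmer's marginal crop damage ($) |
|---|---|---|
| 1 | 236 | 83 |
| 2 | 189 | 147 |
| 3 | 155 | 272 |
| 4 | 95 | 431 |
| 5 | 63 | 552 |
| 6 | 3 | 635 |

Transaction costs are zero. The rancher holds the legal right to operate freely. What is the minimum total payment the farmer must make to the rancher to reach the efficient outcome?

Left alone the rancher would choose level 6 (marginal profit stays positive).
Efficient level: k* = 2 (marginal profit ≥ marginal crop damage through 2).
The farmer must at least cover the rancher's forgone profit from cutting 6→2: 155 + 95 + 63 + 3 = 316.

$316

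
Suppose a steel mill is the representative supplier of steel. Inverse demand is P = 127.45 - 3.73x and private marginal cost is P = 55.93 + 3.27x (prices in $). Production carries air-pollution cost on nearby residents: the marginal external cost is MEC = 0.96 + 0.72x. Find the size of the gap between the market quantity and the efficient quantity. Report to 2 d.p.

1.08 units

Market equilibrium (private): 55.93 + 3.27x = 127.45 - 3.73x → x_m = 10.2171.
Social marginal cost = private MC + MEC = 56.89 + 3.99x.
Set SMC = demand: 56.89 + 3.99x = 127.45 - 3.73x → x* = 9.1399.
Gap = |10.2171 − 9.1399| = 1.0772.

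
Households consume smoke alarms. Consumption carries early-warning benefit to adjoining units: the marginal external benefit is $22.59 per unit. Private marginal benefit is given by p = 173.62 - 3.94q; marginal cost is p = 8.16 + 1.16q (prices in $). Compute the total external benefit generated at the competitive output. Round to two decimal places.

Market equilibrium (private): 8.16 + 1.16q = 173.62 - 3.94q → q_m = 32.4431.
Total external benefit = MEB × q_m = 22.59 × 32.4431 = 732.8896.

$732.89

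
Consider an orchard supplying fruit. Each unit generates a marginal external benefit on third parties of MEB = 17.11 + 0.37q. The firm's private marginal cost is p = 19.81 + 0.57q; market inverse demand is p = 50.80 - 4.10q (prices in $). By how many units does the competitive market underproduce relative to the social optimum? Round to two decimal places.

4.55 units

Market equilibrium (private): 19.81 + 0.57q = 50.80 - 4.10q → q_m = 6.6360.
Social marginal cost = private MC − MEB = 2.70 + 0.20q.
Set SMC = demand: 2.70 + 0.20q = 50.80 - 4.10q → q* = 11.1860.
Gap = |6.6360 − 11.1860| = 4.5500.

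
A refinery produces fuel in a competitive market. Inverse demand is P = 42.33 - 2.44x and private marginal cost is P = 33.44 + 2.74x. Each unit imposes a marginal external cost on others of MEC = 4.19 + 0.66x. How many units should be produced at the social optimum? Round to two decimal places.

Social marginal cost = private MC + MEC = 37.63 + 3.40x.
Set SMC = demand: 37.63 + 3.40x = 42.33 - 2.44x → x* = 0.8048.

x* = 0.80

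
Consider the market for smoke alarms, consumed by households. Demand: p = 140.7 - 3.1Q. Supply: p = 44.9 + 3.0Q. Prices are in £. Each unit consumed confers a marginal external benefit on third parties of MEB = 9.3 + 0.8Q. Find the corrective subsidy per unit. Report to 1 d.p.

Social marginal benefit = demand + MEB = 150.0 - 2.3Q.
Set SMB = MC: 150.0 - 2.3Q = 44.9 + 3.0Q → Q* = 19.8302.
The Pigouvian subsidy equals MEB at Q*: 9.3 + 0.8×19.8302 = 25.1642.

subsidy = £25.2 per unit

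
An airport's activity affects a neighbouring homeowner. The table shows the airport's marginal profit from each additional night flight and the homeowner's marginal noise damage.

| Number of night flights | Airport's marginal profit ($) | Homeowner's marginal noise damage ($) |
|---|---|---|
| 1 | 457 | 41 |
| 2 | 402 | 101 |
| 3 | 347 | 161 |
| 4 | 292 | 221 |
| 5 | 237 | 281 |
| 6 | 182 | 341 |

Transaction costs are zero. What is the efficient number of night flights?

4

Bargaining reaches the level where marginal profit last exceeds marginal noise damage.
That holds through level 4 (292 ≥ 221) but not at 5 (237 < 281).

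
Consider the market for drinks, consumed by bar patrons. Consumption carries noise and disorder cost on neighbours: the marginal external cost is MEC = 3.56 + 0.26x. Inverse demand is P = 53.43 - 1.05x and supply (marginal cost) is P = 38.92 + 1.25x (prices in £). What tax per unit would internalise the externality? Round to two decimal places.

Social marginal benefit = demand − MEC = 49.87 - 1.31x.
Set SMB = MC: 49.87 - 1.31x = 38.92 + 1.25x → x* = 4.2773.
The Pigouvian tax equals MEC at x*: 3.56 + 0.26×4.2773 = 4.6721.

tax = £4.67 per unit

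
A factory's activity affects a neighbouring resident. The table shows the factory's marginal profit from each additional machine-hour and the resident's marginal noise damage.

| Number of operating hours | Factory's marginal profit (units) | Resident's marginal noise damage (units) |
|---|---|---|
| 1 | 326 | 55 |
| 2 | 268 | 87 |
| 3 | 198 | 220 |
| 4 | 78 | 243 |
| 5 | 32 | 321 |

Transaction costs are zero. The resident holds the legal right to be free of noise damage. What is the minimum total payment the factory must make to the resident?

Efficient level: marginal profit ≥ marginal noise damage through level 2, so k* = 2.
With the resident holding the right, the factory must at least compensate total damage at k*: 55 + 87 = 142.

142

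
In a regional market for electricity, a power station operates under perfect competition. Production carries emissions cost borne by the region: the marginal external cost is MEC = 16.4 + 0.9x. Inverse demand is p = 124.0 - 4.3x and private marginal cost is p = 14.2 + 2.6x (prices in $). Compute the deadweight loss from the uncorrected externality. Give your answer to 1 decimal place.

Market equilibrium (private): 14.2 + 2.6x = 124.0 - 4.3x → x_m = 15.9130.
Social marginal cost = private MC + MEC = 30.6 + 3.5x.
Set SMC = demand: 30.6 + 3.5x = 124.0 - 4.3x → x* = 11.9744.
The welfare-loss triangle has base |x_m − x*| and height MEC(x_m) (the vertical gap between SMC and demand is zero at x* and MEC at x_m).
DWL = ½ × 3.9386 × 30.7217 = 60.5002.

DWL = $60.5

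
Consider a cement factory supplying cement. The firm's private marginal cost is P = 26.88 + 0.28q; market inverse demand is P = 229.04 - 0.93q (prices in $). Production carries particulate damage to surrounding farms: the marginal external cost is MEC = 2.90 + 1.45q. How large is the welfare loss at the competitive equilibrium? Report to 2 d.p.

Market equilibrium (private): 26.88 + 0.28q = 229.04 - 0.93q → q_m = 167.0744.
Social marginal cost = private MC + MEC = 29.78 + 1.73q.
Set SMC = demand: 29.78 + 1.73q = 229.04 - 0.93q → q* = 74.9098.
Between q* and q_m the wedge SMC − demand runs linearly from 0 to MEC(q_m), so the loss is a triangle.
DWL = ½ × 92.1646 × 245.1579 = 11297.4399.

DWL = $11297.44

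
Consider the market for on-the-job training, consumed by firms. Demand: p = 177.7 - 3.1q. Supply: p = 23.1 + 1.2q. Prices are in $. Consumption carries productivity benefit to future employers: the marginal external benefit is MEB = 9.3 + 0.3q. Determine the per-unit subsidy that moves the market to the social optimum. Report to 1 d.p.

Social marginal benefit = demand + MEB = 187.0 - 2.8q.
Set SMB = MC: 187.0 - 2.8q = 23.1 + 1.2q → q* = 40.9750.
The Pigouvian subsidy equals MEB at q*: 9.3 + 0.3×40.9750 = 21.5925.

subsidy = $21.6 per unit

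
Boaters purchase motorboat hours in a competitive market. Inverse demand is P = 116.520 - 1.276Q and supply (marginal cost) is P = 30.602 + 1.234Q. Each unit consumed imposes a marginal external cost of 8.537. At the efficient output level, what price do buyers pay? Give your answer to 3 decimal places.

Social marginal benefit = demand − MEC = 107.983 - 1.276Q.
Set SMB = MC: 107.983 - 1.276Q = 30.602 + 1.234Q → Q* = 30.8291.
Consumer price on the demand curve at Q*: 116.520 − 1.276×30.8291 = 77.1821.

P = 77.182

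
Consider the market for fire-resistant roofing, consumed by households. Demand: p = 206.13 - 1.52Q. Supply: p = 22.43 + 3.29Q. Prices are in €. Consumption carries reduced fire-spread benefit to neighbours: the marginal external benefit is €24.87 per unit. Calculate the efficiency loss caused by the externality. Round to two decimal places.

Market equilibrium (private): 22.43 + 3.29Q = 206.13 - 1.52Q → Q_m = 38.1913.
Social marginal benefit = demand + MEB = 231.00 - 1.52Q.
Set SMB = MC: 231.00 - 1.52Q = 22.43 + 3.29Q → Q* = 43.3617.
The loss is the area between SMB and MC from Q* to Q_m; with linear curves that's a triangle of height MEB(Q_m).
DWL = ½ × 5.1704 × 24.8700 = 64.2939.

DWL = €64.29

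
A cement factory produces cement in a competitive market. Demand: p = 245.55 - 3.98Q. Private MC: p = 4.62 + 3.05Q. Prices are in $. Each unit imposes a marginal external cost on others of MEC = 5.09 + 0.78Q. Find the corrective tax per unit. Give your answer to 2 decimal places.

tax = $28.64 per unit

Social marginal cost = private MC + MEC = 9.71 + 3.83Q.
Set SMC = demand: 9.71 + 3.83Q = 245.55 - 3.98Q → Q* = 30.1972.
The Pigouvian tax equals MEC at Q*: 5.09 + 0.78×30.1972 = 28.6438.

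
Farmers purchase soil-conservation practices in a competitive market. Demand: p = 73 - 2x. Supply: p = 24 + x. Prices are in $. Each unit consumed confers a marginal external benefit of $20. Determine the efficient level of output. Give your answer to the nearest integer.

x* = 23

Social marginal benefit = demand + MEB = 93 - 2x.
Set SMB = MC: 93 - 2x = 24 + x → x* = 23.0000.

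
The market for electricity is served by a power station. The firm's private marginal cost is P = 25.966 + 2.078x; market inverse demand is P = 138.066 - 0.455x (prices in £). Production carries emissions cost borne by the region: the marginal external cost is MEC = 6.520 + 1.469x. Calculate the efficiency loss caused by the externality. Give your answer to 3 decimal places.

DWL = £639.280

Market equilibrium (private): 25.966 + 2.078x = 138.066 - 0.455x → x_m = 44.2558.
Social marginal cost = private MC + MEC = 32.486 + 3.547x.
Set SMC = demand: 32.486 + 3.547x = 138.066 - 0.455x → x* = 26.3818.
Height of the DWL triangle at x_m is SMC(x_m) − demand(x_m) = MEC(x_m) = 71.5318.
DWL = ½ × 17.8740 × 71.5318 = 639.2797.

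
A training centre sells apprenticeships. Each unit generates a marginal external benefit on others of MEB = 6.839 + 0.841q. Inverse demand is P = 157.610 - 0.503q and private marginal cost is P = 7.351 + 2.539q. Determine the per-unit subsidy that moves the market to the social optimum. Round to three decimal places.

Social marginal cost = private MC − MEB = 0.512 + 1.698q.
Set SMC = demand: 0.512 + 1.698q = 157.610 - 0.503q → q* = 71.3757.
The Pigouvian subsidy equals MEB at q*: 6.839 + 0.841×71.3757 = 66.8660.

subsidy = 66.866 per unit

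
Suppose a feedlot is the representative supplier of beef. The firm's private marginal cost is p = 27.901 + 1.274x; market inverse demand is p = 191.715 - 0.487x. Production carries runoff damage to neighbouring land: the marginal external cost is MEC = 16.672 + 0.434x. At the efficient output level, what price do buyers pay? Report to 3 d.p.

P = 159.069

Social marginal cost = private MC + MEC = 44.573 + 1.708x.
Set SMC = demand: 44.573 + 1.708x = 191.715 - 0.487x → x* = 67.0351.
Consumer price on the demand curve at x*: 191.715 − 0.487×67.0351 = 159.0689.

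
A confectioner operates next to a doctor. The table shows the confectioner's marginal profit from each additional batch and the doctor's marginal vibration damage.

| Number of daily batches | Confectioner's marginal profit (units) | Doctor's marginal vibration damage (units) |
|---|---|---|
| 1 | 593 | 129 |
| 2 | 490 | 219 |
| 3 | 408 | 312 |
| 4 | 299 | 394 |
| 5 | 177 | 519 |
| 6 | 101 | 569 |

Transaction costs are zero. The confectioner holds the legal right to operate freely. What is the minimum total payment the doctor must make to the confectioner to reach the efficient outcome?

577

Left alone the confectioner would choose level 6 (marginal profit stays positive).
Efficient level: k* = 3 (marginal profit ≥ marginal vibration damage through 3).
The doctor must at least cover the confectioner's forgone profit from cutting 6→3: 299 + 177 + 101 = 577.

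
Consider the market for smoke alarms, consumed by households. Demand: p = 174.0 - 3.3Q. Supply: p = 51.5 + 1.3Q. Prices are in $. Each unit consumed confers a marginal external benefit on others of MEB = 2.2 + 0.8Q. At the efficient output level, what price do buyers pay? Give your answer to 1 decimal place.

Social marginal benefit = demand + MEB = 176.2 - 2.5Q.
Set SMB = MC: 176.2 - 2.5Q = 51.5 + 1.3Q → Q* = 32.8158.
Consumer price on the demand curve at Q*: 174.0 − 3.3×32.8158 = 65.7079.

P = $65.7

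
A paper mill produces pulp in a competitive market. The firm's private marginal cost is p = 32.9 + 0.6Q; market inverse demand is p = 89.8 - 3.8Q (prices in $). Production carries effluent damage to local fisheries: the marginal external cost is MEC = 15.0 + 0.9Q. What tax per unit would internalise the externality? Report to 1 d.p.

Social marginal cost = private MC + MEC = 47.9 + 1.5Q.
Set SMC = demand: 47.9 + 1.5Q = 89.8 - 3.8Q → Q* = 7.9057.
The Pigouvian tax equals MEC at Q*: 15.0 + 0.9×7.9057 = 22.1151.

tax = $22.1 per unit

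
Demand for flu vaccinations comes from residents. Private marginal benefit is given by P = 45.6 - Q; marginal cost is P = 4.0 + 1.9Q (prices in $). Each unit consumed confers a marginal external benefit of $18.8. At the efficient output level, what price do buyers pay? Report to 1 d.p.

P = $24.8

Social marginal benefit = demand + MEB = 64.4 - Q.
Set SMB = MC: 64.4 - Q = 4.0 + 1.9Q → Q* = 20.8276.
Consumer price on the demand curve at Q*: 45.6 − 1.0×20.8276 = 24.7724.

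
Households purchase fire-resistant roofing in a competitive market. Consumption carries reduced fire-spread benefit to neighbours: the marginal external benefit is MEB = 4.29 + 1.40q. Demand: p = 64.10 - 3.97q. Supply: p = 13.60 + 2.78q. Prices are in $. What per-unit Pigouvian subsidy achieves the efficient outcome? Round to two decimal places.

Social marginal benefit = demand + MEB = 68.39 - 2.57q.
Set SMB = MC: 68.39 - 2.57q = 13.60 + 2.78q → q* = 10.2411.
The Pigouvian subsidy equals MEB at q*: 4.29 + 1.40×10.2411 = 18.6275.

subsidy = $18.63 per unit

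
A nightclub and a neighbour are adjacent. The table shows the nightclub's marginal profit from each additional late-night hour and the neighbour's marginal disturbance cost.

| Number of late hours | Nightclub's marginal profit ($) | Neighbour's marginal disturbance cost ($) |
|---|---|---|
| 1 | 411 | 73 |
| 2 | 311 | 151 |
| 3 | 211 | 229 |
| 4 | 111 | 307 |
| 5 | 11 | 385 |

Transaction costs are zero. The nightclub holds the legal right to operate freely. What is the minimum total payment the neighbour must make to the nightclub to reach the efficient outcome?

$333

Left alone the nightclub would choose level 5 (marginal profit stays positive).
Efficient level: k* = 2 (marginal profit ≥ marginal disturbance cost through 2).
The neighbour must at least cover the nightclub's forgone profit from cutting 5→2: 211 + 111 + 11 = 333.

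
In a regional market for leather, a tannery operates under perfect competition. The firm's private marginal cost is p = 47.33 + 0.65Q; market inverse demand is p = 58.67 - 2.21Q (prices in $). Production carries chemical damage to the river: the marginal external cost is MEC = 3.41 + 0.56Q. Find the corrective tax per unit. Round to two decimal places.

tax = $4.71 per unit

Social marginal cost = private MC + MEC = 50.74 + 1.21Q.
Set SMC = demand: 50.74 + 1.21Q = 58.67 - 2.21Q → Q* = 2.3187.
The Pigouvian tax equals MEC at Q*: 3.41 + 0.56×2.3187 = 4.7085.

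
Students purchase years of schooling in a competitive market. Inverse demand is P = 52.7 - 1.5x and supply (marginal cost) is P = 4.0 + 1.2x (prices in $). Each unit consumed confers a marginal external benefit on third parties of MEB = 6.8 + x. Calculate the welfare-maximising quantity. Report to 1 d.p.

x* = 32.6

Social marginal benefit = demand + MEB = 59.5 - 0.5x.
Set SMB = MC: 59.5 - 0.5x = 4.0 + 1.2x → x* = 32.6471.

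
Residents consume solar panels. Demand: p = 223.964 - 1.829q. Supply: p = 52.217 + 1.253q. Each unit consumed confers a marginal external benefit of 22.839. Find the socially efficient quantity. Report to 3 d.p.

Social marginal benefit = demand + MEB = 246.803 - 1.829q.
Set SMB = MC: 246.803 - 1.829q = 52.217 + 1.253q → q* = 63.1363.

q* = 63.136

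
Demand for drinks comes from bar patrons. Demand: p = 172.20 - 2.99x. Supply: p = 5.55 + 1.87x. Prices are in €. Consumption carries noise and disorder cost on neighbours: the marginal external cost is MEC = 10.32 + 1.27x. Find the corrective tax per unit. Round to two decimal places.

Social marginal benefit = demand − MEC = 161.88 - 4.26x.
Set SMB = MC: 161.88 - 4.26x = 5.55 + 1.87x → x* = 25.5024.
The Pigouvian tax equals MEC at x*: 10.32 + 1.27×25.5024 = 42.7080.

tax = €42.71 per unit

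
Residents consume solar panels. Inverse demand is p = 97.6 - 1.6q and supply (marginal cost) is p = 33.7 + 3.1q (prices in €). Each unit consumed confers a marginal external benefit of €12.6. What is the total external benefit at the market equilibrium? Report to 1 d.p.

Market equilibrium (private): 33.7 + 3.1q = 97.6 - 1.6q → q_m = 13.5957.
Total external benefit = MEB × q_m = 12.6 × 13.5957 = 171.3058.

€171.3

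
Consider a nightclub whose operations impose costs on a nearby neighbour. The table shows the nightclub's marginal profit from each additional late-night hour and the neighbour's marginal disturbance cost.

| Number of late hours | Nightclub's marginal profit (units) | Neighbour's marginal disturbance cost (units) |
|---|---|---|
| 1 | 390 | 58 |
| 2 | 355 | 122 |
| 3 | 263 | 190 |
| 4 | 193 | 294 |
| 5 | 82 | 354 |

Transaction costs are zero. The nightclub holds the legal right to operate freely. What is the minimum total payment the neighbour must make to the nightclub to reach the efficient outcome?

275

Left alone the nightclub would choose level 5 (marginal profit stays positive).
Efficient level: k* = 3 (marginal profit ≥ marginal disturbance cost through 3).
The neighbour must at least cover the nightclub's forgone profit from cutting 5→3: 193 + 82 = 275.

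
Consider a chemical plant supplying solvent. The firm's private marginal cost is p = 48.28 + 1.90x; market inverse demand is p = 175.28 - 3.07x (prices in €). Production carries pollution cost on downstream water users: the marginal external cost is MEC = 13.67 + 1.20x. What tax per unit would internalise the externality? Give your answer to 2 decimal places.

Social marginal cost = private MC + MEC = 61.95 + 3.10x.
Set SMC = demand: 61.95 + 3.10x = 175.28 - 3.07x → x* = 18.3679.
The Pigouvian tax equals MEC at x*: 13.67 + 1.20×18.3679 = 35.7115.

tax = €35.71 per unit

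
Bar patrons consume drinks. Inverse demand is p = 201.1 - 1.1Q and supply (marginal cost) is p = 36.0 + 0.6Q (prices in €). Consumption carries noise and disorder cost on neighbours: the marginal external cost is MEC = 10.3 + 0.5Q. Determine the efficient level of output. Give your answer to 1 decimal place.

Social marginal benefit = demand − MEC = 190.8 - 1.6Q.
Set SMB = MC: 190.8 - 1.6Q = 36.0 + 0.6Q → Q* = 70.3636.

Q* = 70.4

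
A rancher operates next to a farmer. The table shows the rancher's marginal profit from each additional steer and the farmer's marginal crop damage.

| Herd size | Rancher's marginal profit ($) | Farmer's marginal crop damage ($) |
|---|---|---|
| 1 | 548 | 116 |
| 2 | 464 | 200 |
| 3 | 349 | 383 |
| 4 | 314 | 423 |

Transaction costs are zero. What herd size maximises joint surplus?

Bargaining reaches the level where marginal profit last exceeds marginal crop damage.
That holds through level 2 (464 ≥ 200) but not at 3 (349 < 383).

2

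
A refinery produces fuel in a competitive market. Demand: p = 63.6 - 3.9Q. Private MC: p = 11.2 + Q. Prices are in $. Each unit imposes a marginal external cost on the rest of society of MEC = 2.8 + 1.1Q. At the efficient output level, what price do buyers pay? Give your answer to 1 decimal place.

P = $31.4

Social marginal cost = private MC + MEC = 14.0 + 2.1Q.
Set SMC = demand: 14.0 + 2.1Q = 63.6 - 3.9Q → Q* = 8.2667.
Consumer price on the demand curve at Q*: 63.6 − 3.9×8.2667 = 31.3599.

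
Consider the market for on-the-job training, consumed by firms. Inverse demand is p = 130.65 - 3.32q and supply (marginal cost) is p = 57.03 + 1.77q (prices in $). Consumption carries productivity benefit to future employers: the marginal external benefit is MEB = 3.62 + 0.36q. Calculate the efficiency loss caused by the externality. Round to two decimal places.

Market equilibrium (private): 57.03 + 1.77q = 130.65 - 3.32q → q_m = 14.4637.
Social marginal benefit = demand + MEB = 134.27 - 2.96q.
Set SMB = MC: 134.27 - 2.96q = 57.03 + 1.77q → q* = 16.3298.
Between q* and q_m the wedge SMB − MC runs linearly from 0 to MEB(q_m), so the loss is a triangle.
DWL = ½ × 1.8661 × 8.8269 = 8.2359.

DWL = $8.24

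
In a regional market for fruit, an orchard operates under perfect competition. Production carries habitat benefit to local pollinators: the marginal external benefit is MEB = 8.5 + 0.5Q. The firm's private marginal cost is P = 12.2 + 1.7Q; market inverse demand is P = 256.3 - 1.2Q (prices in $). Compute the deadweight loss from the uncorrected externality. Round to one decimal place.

Market equilibrium (private): 12.2 + 1.7Q = 256.3 - 1.2Q → Q_m = 84.1724.
Social marginal cost = private MC − MEB = 3.7 + 1.2Q.
Set SMC = demand: 3.7 + 1.2Q = 256.3 - 1.2Q → Q* = 105.2500.
Between Q* and Q_m the wedge demand − SMC runs linearly from 0 to MEB(Q_m), so the loss is a triangle.
DWL = ½ × 21.0776 × 50.5862 = 533.1178.

DWL = $533.1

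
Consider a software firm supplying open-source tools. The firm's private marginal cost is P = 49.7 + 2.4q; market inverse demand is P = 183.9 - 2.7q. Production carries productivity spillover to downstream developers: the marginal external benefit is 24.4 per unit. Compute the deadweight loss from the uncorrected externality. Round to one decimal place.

DWL = 58.4

Market equilibrium (private): 49.7 + 2.4q = 183.9 - 2.7q → q_m = 26.3137.
Social marginal cost = private MC − MEB = 25.3 + 2.4q.
Set SMC = demand: 25.3 + 2.4q = 183.9 - 2.7q → q* = 31.0980.
The loss is the area between SMC and demand from q* to q_m; with linear curves that's a triangle of height MEB(q_m).
DWL = ½ × 4.7843 × 24.4000 = 58.3685.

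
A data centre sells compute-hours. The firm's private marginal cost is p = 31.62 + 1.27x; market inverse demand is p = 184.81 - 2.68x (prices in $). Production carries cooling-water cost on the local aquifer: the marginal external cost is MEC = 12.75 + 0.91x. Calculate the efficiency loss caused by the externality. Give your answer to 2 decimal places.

Market equilibrium (private): 31.62 + 1.27x = 184.81 - 2.68x → x_m = 38.7823.
Social marginal cost = private MC + MEC = 44.37 + 2.18x.
Set SMC = demand: 44.37 + 2.18x = 184.81 - 2.68x → x* = 28.8971.
The welfare-loss triangle has base |x_m − x*| and height MEC(x_m) (the vertical gap between SMC and demand is zero at x* and MEC at x_m).
DWL = ½ × 9.8852 × 48.0419 = 237.4519.

DWL = $237.45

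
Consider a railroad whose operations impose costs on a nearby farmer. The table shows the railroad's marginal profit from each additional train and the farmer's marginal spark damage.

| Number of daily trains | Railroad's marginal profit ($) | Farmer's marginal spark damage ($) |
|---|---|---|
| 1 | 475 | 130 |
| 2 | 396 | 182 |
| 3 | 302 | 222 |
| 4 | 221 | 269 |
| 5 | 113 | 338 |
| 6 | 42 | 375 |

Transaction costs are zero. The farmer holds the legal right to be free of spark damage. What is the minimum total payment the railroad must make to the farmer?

$534

Efficient level: marginal profit ≥ marginal spark damage through level 3, so k* = 3.
With the farmer holding the right, the railroad must at least compensate total damage at k*: 130 + 182 + 222 = 534.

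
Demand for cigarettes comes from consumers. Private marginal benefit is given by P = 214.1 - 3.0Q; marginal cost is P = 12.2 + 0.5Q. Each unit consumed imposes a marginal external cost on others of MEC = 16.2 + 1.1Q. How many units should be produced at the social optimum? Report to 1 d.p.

Q* = 40.4

Social marginal benefit = demand − MEC = 197.9 - 4.1Q.
Set SMB = MC: 197.9 - 4.1Q = 12.2 + 0.5Q → Q* = 40.3696.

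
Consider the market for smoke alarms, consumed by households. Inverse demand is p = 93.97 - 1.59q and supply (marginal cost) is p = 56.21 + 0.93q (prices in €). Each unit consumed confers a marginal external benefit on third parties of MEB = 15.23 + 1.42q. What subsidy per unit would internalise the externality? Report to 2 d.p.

Social marginal benefit = demand + MEB = 109.20 - 0.17q.
Set SMB = MC: 109.20 - 0.17q = 56.21 + 0.93q → q* = 48.1727.
The Pigouvian subsidy equals MEB at q*: 15.23 + 1.42×48.1727 = 83.6352.

subsidy = €83.64 per unit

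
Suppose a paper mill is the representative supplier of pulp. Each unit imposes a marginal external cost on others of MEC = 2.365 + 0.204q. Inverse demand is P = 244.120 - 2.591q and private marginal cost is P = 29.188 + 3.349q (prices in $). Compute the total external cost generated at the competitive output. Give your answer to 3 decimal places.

Market equilibrium (private): 29.188 + 3.349q = 244.120 - 2.591q → q_m = 36.1838.
Total external cost = ∫₀^{q_m} (2.365 + 0.204q) dq = 2.365×36.1838 + ½×0.204×36.1838² = 219.1200.

$219.120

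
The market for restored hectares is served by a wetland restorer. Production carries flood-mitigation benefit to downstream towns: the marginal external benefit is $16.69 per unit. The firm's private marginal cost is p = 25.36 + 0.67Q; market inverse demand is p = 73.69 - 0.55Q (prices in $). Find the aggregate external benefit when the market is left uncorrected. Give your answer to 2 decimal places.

$661.17

Market equilibrium (private): 25.36 + 0.67Q = 73.69 - 0.55Q → Q_m = 39.6148.
Total external benefit = MEB × Q_m = 16.69 × 39.6148 = 661.1710.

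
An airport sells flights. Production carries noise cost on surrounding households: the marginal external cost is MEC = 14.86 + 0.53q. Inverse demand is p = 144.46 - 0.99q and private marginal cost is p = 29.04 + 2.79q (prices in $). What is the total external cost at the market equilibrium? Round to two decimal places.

Market equilibrium (private): 29.04 + 2.79q = 144.46 - 0.99q → q_m = 30.5344.
Total external cost = ∫₀^{q_m} (14.86 + 0.53q) dq = 14.86×30.5344 + ½×0.53×30.5344² = 700.8138.

$700.81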